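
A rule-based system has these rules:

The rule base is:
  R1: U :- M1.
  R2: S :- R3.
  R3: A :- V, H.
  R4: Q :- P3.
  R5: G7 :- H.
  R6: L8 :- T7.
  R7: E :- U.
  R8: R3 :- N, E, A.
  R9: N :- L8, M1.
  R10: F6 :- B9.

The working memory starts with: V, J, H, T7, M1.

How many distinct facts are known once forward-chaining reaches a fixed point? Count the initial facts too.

13

Round 1: R1 [U :- M1.]; R3 [A :- V, H.]; R5 [G7 :- H.]; R6 [L8 :- T7.]. New: U, A, G7, L8.
Round 2: R7 [E :- U.]; R9 [N :- L8, M1.]. New: E, N.
Round 3: R8 [R3 :- N, E, A.]. New: R3.
Round 4: R2 [S :- R3.]. New: S.
Closure: {A, E, G7, H, J, L8, M1, N, R3, S, T7, U, V} — 13 facts.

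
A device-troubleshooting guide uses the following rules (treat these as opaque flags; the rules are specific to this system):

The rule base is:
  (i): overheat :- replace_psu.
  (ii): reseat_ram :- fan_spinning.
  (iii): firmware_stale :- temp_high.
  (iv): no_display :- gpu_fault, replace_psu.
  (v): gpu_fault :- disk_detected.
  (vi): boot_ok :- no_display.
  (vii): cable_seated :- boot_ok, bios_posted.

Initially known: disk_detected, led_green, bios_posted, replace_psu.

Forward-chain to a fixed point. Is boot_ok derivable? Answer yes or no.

yes

Round 1 — (i), (v), derive overheat, gpu_fault.
Round 2 — (iv), derive no_display.
Round 3 — (vi), derive boot_ok.
Round 4 — (vii), derive cable_seated.
boot_ok appears in round 3, so it is derivable.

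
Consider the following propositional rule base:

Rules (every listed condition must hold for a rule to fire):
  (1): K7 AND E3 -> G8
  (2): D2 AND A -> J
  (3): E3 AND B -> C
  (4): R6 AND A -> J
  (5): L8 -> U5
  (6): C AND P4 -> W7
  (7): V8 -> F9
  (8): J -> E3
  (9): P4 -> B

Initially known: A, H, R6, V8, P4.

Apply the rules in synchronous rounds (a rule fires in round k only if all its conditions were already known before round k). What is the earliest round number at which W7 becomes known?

4

Round 1 — (4), (7), (9), derive J, F9, B.
Round 2 — (8), derive E3.
Round 3 — (3), derive C.
Round 4 — (6), derive W7.
W7 first appears in round 4.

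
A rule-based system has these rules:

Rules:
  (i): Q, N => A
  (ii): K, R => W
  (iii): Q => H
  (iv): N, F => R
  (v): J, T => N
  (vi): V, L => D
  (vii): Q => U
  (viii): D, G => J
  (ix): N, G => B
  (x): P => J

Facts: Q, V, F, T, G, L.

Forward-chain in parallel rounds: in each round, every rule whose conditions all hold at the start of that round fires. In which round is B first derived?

Round 1: (iii) [Q => H]; (vi) [V, L => D]; (vii) [Q => U]. Adds H, D, U.
Round 2: (viii) [D, G => J]. Adds J.
Round 3: (v) [J, T => N]. Adds N.
Round 4: (i) [Q, N => A]; (iv) [N, F => R]; (ix) [N, G => B]. Adds A, R, B.
B first appears in round 4.

4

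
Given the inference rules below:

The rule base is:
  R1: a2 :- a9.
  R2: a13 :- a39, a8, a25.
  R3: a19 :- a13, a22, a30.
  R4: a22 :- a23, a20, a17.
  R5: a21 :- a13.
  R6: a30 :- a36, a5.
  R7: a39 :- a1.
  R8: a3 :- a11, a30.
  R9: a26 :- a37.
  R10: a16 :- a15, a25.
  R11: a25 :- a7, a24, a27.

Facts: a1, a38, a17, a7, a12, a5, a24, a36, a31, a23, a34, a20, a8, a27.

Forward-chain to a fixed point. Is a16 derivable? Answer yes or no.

Round 1 — R4, R6, R7, R11, derive a22, a30, a39, a25.
Round 2 — R2, derive a13.
Round 3 — R3, R5, derive a19, a21.
Fixed point reached. a16 is concluded only by R10; R10 needs a15 (never derived).

no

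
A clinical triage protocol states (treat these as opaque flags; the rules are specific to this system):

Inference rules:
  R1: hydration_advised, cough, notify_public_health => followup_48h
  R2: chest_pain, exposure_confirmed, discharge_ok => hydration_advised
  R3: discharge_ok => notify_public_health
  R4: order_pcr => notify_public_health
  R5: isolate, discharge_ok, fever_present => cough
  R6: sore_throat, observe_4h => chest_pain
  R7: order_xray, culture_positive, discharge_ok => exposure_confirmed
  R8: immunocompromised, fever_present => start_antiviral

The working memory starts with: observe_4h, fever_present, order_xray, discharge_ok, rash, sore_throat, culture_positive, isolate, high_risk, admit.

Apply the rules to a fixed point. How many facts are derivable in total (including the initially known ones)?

16

Round 1 — R3, R5, R6, R7, derive notify_public_health, cough, chest_pain, exposure_confirmed.
Round 2 — R2, derive hydration_advised.
Round 3 — R1, derive followup_48h.
Closure: {admit, chest_pain, cough, culture_positive, discharge_ok, exposure_confirmed, fever_present, followup_48h, high_risk, hydration_advised, isolate, notify_public_health, observe_4h, order_xray, rash, sore_throat} — 16 facts.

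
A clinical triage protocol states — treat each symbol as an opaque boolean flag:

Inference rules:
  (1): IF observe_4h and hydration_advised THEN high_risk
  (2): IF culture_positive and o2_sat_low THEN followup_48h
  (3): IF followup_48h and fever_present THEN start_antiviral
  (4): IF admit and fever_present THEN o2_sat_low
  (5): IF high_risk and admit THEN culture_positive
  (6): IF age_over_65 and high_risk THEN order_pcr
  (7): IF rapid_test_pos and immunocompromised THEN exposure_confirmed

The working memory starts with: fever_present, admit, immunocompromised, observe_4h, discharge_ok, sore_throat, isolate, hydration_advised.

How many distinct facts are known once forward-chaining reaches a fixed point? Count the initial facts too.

13

Round 1 — (1), (4), derive high_risk, o2_sat_low.
Round 2 — (5), derive culture_positive.
Round 3 — (2), derive followup_48h.
Round 4 — (3), derive start_antiviral.
Closure: {admit, culture_positive, discharge_ok, fever_present, followup_48h, high_risk, hydration_advised, immunocompromised, isolate, o2_sat_low, observe_4h, sore_throat, start_antiviral} — 13 facts.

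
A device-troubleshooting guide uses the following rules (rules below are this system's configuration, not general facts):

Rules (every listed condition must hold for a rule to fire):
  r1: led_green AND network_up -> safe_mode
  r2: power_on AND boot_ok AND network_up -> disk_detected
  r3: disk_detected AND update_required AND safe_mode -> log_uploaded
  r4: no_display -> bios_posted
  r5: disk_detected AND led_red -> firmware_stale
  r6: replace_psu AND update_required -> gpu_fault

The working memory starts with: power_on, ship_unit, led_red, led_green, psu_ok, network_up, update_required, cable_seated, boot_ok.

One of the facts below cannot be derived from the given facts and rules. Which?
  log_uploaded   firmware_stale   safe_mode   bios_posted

bios_posted

Round 1: r1 [led_green AND network_up -> safe_mode]; r2 [power_on AND boot_ok AND network_up -> disk_detected]. Adds safe_mode, disk_detected.
Round 2: r3 [disk_detected AND update_required AND safe_mode -> log_uploaded]; r5 [disk_detected AND led_red -> firmware_stale]. Adds log_uploaded, firmware_stale.
Derived: log_uploaded (round 2), safe_mode (round 1), firmware_stale (round 2). bios_posted never appears in any round.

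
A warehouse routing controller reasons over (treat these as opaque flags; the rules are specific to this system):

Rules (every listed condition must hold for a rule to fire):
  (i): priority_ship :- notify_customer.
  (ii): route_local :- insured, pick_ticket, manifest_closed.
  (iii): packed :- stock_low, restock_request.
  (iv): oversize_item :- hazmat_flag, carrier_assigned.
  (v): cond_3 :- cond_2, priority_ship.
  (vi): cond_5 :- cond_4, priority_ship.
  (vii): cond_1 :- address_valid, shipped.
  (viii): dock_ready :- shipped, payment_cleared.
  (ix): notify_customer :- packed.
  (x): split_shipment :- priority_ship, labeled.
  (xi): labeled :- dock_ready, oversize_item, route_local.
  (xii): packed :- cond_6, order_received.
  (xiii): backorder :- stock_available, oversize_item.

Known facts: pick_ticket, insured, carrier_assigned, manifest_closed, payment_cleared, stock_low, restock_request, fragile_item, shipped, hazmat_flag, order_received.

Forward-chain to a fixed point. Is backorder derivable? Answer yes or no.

no

Round 1 fires (ii), (iii), (iv), (viii), giving route_local, packed, oversize_item, dock_ready.
Round 2 fires (ix), (xi), giving notify_customer, labeled.
Round 3 fires (i), giving priority_ship.
Round 4 fires (x), giving split_shipment.
Fixed point reached. backorder is concluded only by (xiii); (xiii) needs stock_available (never derived).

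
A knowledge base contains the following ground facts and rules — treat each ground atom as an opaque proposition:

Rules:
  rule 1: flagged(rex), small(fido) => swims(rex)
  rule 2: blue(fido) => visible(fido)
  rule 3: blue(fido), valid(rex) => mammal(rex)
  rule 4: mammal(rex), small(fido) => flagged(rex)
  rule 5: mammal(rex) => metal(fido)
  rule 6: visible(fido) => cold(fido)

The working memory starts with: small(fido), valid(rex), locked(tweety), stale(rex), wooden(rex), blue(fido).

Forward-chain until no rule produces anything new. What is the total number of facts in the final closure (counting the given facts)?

[1] rule 2 [blue(fido) => visible(fido)]; rule 3 [blue(fido), valid(rex) => mammal(rex)]. ⇒ new: visible(fido), mammal(rex).
[2] rule 4 [mammal(rex), small(fido) => flagged(rex)]; rule 5 [mammal(rex) => metal(fido)]; rule 6 [visible(fido) => cold(fido)]. ⇒ new: flagged(rex), metal(fido), cold(fido).
[3] rule 1 [flagged(rex), small(fido) => swims(rex)]. ⇒ new: swims(rex).
Closure: {blue(fido), cold(fido), flagged(rex), locked(tweety), mammal(rex), metal(fido), small(fido), stale(rex), swims(rex), valid(rex), visible(fido), wooden(rex)} — 12 facts.

12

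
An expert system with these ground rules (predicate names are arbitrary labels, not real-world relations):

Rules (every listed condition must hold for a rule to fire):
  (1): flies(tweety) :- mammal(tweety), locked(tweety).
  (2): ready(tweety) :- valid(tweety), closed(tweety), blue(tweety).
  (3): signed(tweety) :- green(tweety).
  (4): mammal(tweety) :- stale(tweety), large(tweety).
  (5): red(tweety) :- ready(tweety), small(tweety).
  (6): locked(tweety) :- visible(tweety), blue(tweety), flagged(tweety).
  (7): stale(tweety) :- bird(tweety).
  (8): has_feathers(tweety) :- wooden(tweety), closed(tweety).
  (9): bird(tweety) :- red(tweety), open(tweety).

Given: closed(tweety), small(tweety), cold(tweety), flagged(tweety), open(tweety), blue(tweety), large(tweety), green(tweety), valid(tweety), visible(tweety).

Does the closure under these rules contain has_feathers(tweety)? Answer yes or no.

no

Round 1 fires (2), (3), (6), giving ready(tweety), signed(tweety), locked(tweety).
Round 2 fires (5), giving red(tweety).
Round 3 fires (9), giving bird(tweety).
Round 4 fires (7), giving stale(tweety).
Round 5 fires (4), giving mammal(tweety).
Round 6 fires (1), giving flies(tweety).
Fixed point reached. has_feathers(tweety) is concluded only by (8); (8) needs wooden(tweety) (never derived).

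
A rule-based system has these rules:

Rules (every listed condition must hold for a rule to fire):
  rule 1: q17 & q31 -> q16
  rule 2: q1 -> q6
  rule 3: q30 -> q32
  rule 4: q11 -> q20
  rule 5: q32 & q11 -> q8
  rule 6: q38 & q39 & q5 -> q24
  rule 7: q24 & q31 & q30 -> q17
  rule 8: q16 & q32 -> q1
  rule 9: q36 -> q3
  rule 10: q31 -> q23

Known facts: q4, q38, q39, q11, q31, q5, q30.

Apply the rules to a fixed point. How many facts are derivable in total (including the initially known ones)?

16

[1] rule 3 [q30 -> q32]; rule 4 [q11 -> q20]; rule 6 [q38 & q39 & q5 -> q24]; rule 10 [q31 -> q23]. ⇒ new: q32, q20, q24, q23.
[2] rule 5 [q32 & q11 -> q8]; rule 7 [q24 & q31 & q30 -> q17]. ⇒ new: q8, q17.
[3] rule 1 [q17 & q31 -> q16]. ⇒ new: q16.
[4] rule 8 [q16 & q32 -> q1]. ⇒ new: q1.
[5] rule 2 [q1 -> q6]. ⇒ new: q6.
Closure: {q1, q11, q16, q17, q20, q23, q24, q30, q31, q32, q38, q39, q4, q5, q6, q8} — 16 facts.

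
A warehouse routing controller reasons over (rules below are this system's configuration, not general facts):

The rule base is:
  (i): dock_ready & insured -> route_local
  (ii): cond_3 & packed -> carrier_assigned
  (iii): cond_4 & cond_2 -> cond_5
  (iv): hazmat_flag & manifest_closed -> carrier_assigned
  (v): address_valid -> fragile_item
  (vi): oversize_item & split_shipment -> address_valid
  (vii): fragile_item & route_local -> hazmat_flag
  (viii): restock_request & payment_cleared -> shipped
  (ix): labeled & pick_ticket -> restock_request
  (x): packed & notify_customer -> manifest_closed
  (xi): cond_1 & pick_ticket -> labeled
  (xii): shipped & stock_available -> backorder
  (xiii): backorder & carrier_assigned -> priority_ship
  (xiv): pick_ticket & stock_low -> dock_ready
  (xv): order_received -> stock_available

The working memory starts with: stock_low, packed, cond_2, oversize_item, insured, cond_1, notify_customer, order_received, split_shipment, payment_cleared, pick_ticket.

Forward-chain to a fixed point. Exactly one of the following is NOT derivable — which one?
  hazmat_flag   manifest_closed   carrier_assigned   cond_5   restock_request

Round 1: (vi) [oversize_item & split_shipment -> address_valid]; (x) [packed & notify_customer -> manifest_closed]; (xi) [cond_1 & pick_ticket -> labeled]; (xiv) [pick_ticket & stock_low -> dock_ready]; (xv) [order_received -> stock_available]. New: address_valid, manifest_closed, labeled, dock_ready, stock_available.
Round 2: (i) [dock_ready & insured -> route_local]; (v) [address_valid -> fragile_item]; (ix) [labeled & pick_ticket -> restock_request]. New: route_local, fragile_item, restock_request.
Round 3: (vii) [fragile_item & route_local -> hazmat_flag]; (viii) [restock_request & payment_cleared -> shipped]. New: hazmat_flag, shipped.
Round 4: (iv) [hazmat_flag & manifest_closed -> carrier_assigned]; (xii) [shipped & stock_available -> backorder]. New: carrier_assigned, backorder.
Round 5: (xiii) [backorder & carrier_assigned -> priority_ship]. New: priority_ship.
Derived: manifest_closed (round 1), hazmat_flag (round 3), restock_request (round 2), carrier_assigned (round 4). cond_5 never appears in any round.

cond_5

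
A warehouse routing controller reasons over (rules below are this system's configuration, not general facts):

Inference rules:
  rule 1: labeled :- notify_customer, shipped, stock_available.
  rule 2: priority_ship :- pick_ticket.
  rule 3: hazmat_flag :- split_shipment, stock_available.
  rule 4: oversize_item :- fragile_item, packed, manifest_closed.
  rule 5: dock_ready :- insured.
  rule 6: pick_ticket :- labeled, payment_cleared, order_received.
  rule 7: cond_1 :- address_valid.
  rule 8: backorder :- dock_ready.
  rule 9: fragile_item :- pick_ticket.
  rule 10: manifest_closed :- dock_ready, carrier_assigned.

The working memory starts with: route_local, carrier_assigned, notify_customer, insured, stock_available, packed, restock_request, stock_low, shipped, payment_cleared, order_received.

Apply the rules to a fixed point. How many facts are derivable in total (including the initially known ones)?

19

Round 1: rule 1 [labeled :- notify_customer, shipped, stock_available.]; rule 5 [dock_ready :- insured.]. New: labeled, dock_ready.
Round 2: rule 6 [pick_ticket :- labeled, payment_cleared, order_received.]; rule 8 [backorder :- dock_ready.]; rule 10 [manifest_closed :- dock_ready, carrier_assigned.]. New: pick_ticket, backorder, manifest_closed.
Round 3: rule 2 [priority_ship :- pick_ticket.]; rule 9 [fragile_item :- pick_ticket.]. New: priority_ship, fragile_item.
Round 4: rule 4 [oversize_item :- fragile_item, packed, manifest_closed.]. New: oversize_item.
Closure: {backorder, carrier_assigned, dock_ready, fragile_item, insured, labeled, manifest_closed, notify_customer, order_received, oversize_item, packed, payment_cleared, pick_ticket, priority_ship, restock_request, route_local, shipped, stock_available, stock_low} — 19 facts.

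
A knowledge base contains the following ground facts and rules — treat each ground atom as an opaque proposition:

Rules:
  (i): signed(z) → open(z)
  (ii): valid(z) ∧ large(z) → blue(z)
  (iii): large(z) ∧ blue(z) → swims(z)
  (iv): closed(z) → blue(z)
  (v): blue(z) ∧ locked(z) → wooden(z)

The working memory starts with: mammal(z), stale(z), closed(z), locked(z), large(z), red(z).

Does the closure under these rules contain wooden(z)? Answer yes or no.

yes

Round 1: (iv) [closed(z) → blue(z)]. New: blue(z).
Round 2: (iii) [large(z) ∧ blue(z) → swims(z)]; (v) [blue(z) ∧ locked(z) → wooden(z)]. New: swims(z), wooden(z).
wooden(z) appears in round 2, so it is derivable.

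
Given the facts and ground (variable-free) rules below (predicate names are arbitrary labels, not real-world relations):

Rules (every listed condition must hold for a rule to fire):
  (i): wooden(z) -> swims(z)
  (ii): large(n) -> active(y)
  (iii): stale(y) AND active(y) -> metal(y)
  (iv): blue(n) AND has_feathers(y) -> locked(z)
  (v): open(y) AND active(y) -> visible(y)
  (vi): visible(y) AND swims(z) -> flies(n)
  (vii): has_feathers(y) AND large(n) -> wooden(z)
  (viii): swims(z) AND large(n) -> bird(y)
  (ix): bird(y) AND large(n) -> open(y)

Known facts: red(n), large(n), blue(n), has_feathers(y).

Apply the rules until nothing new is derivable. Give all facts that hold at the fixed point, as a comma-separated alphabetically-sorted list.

active(y), bird(y), blue(n), flies(n), has_feathers(y), large(n), locked(z), open(y), red(n), swims(z), visible(y), wooden(z)

Round 1 — (ii), (iv), (vii), derive active(y), locked(z), wooden(z).
Round 2 — (i), derive swims(z).
Round 3 — (viii), derive bird(y).
Round 4 — (ix), derive open(y).
Round 5 — (v), derive visible(y).
Round 6 — (vi), derive flies(n).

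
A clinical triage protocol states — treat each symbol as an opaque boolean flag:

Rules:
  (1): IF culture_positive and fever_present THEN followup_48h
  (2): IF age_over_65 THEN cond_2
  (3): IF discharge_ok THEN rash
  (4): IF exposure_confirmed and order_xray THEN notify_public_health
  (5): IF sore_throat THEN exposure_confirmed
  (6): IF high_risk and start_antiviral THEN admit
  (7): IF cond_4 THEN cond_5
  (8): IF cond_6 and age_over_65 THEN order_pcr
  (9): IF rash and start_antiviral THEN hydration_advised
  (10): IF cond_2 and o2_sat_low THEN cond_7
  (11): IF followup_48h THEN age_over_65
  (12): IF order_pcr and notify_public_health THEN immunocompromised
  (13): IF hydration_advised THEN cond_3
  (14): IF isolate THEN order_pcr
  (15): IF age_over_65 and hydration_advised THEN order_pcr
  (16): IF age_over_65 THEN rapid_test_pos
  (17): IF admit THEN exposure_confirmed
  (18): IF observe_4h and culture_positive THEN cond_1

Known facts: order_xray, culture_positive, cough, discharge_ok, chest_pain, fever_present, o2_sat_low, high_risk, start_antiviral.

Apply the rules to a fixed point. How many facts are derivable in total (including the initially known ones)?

Round 1 fires (1), (3), (6), giving followup_48h, rash, admit.
Round 2 fires (9), (11), (17), giving hydration_advised, age_over_65, exposure_confirmed.
Round 3 fires (2), (4), (13), (15), (16), giving cond_2, notify_public_health, cond_3, order_pcr, rapid_test_pos.
Round 4 fires (10), (12), giving cond_7, immunocompromised.
Closure: {admit, age_over_65, chest_pain, cond_2, cond_3, cond_7, cough, culture_positive, discharge_ok, exposure_confirmed, fever_present, followup_48h, high_risk, hydration_advised, immunocompromised, notify_public_health, o2_sat_low, order_pcr, order_xray, rapid_test_pos, rash, start_antiviral} — 22 facts.

22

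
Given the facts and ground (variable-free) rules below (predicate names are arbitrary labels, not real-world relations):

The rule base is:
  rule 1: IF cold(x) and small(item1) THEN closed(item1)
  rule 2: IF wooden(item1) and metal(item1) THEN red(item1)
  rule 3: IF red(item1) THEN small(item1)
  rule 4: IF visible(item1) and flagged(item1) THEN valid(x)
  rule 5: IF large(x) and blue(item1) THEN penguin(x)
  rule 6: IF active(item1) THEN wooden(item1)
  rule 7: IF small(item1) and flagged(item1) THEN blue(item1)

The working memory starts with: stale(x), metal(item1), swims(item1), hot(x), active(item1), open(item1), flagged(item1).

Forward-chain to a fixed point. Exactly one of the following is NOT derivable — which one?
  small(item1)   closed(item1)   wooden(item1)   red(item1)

Round 1: rule 6 [IF active(item1) THEN wooden(item1)]. New: wooden(item1).
Round 2: rule 2 [IF wooden(item1) and metal(item1) THEN red(item1)]. New: red(item1).
Round 3: rule 3 [IF red(item1) THEN small(item1)]. New: small(item1).
Round 4: rule 7 [IF small(item1) and flagged(item1) THEN blue(item1)]. New: blue(item1).
Derived: small(item1) (round 3), red(item1) (round 2), wooden(item1) (round 1). closed(item1) never appears in any round.

closed(item1)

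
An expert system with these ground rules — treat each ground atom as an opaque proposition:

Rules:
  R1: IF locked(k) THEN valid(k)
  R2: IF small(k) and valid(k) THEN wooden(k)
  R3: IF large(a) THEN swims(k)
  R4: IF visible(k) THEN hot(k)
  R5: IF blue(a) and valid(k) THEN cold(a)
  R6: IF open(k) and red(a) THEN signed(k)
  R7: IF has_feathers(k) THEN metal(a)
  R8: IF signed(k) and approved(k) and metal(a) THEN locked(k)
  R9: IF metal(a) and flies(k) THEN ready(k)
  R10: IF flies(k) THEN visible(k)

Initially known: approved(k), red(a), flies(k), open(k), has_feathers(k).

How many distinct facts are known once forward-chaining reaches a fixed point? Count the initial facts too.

12

Round 1: R6 [IF open(k) and red(a) THEN signed(k)]; R7 [IF has_feathers(k) THEN metal(a)]; R10 [IF flies(k) THEN visible(k)]. New: signed(k), metal(a), visible(k).
Round 2: R4 [IF visible(k) THEN hot(k)]; R8 [IF signed(k) and approved(k) and metal(a) THEN locked(k)]; R9 [IF metal(a) and flies(k) THEN ready(k)]. New: hot(k), locked(k), ready(k).
Round 3: R1 [IF locked(k) THEN valid(k)]. New: valid(k).
Closure: {approved(k), flies(k), has_feathers(k), hot(k), locked(k), metal(a), open(k), ready(k), red(a), signed(k), valid(k), visible(k)} — 12 facts.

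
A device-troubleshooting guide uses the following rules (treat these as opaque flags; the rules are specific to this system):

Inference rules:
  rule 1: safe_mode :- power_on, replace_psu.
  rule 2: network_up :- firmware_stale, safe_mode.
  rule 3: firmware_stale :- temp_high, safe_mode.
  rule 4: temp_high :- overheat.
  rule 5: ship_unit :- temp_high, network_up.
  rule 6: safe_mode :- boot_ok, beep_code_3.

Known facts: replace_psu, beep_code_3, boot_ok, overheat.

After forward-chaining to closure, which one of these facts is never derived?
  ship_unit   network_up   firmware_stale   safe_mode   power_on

Round 1: rule 4 [temp_high :- overheat.]; rule 6 [safe_mode :- boot_ok, beep_code_3.]. Adds temp_high, safe_mode.
Round 2: rule 3 [firmware_stale :- temp_high, safe_mode.]. Adds firmware_stale.
Round 3: rule 2 [network_up :- firmware_stale, safe_mode.]. Adds network_up.
Round 4: rule 5 [ship_unit :- temp_high, network_up.]. Adds ship_unit.
Derived: safe_mode (round 1), ship_unit (round 4), network_up (round 3), firmware_stale (round 2). power_on never appears in any round.

power_on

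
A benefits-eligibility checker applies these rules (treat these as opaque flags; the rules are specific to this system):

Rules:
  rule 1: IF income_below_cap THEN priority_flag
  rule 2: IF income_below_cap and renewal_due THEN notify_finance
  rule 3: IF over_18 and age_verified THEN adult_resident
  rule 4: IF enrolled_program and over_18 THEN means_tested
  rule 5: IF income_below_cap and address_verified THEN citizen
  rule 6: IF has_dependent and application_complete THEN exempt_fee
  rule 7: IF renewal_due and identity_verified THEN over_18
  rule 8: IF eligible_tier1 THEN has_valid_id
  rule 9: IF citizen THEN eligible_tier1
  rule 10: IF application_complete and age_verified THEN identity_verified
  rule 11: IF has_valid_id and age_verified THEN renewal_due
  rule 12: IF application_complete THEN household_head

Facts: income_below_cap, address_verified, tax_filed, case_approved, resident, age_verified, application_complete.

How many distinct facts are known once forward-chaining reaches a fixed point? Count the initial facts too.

Round 1 fires rule 1, rule 5, rule 10, rule 12, giving priority_flag, citizen, identity_verified, household_head.
Round 2 fires rule 9, giving eligible_tier1.
Round 3 fires rule 8, giving has_valid_id.
Round 4 fires rule 11, giving renewal_due.
Round 5 fires rule 2, rule 7, giving notify_finance, over_18.
Round 6 fires rule 3, giving adult_resident.
Closure: {address_verified, adult_resident, age_verified, application_complete, case_approved, citizen, eligible_tier1, has_valid_id, household_head, identity_verified, income_below_cap, notify_finance, over_18, priority_flag, renewal_due, resident, tax_filed} — 17 facts.

17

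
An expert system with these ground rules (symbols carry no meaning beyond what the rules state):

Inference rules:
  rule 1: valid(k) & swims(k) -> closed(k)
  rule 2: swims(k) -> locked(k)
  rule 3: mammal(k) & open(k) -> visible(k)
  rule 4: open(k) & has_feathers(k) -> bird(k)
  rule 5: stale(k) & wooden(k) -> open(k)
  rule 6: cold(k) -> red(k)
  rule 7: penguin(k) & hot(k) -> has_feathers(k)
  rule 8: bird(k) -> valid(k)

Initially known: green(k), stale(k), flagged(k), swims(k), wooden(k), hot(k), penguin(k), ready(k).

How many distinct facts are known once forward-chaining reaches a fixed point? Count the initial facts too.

Round 1 fires rule 2, rule 5, rule 7, giving locked(k), open(k), has_feathers(k).
Round 2 fires rule 4, giving bird(k).
Round 3 fires rule 8, giving valid(k).
Round 4 fires rule 1, giving closed(k).
Closure: {bird(k), closed(k), flagged(k), green(k), has_feathers(k), hot(k), locked(k), open(k), penguin(k), ready(k), stale(k), swims(k), valid(k), wooden(k)} — 14 facts.

14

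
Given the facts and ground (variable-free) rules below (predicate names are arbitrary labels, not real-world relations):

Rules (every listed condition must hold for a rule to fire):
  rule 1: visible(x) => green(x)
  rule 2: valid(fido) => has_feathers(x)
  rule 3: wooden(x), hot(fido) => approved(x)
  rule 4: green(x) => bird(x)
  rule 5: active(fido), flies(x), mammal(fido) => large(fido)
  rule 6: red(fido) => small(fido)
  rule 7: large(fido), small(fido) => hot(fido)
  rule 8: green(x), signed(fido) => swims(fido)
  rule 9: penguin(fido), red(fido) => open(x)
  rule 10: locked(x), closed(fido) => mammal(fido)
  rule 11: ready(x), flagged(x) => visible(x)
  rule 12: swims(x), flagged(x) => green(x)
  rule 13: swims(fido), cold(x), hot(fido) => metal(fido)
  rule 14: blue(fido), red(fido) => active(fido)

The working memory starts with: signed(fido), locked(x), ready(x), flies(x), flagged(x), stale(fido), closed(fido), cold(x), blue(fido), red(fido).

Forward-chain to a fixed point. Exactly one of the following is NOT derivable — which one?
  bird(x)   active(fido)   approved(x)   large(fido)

Round 1: rule 6 [red(fido) => small(fido)]; rule 10 [locked(x), closed(fido) => mammal(fido)]; rule 11 [ready(x), flagged(x) => visible(x)]; rule 14 [blue(fido), red(fido) => active(fido)]. New: small(fido), mammal(fido), visible(x), active(fido).
Round 2: rule 1 [visible(x) => green(x)]; rule 5 [active(fido), flies(x), mammal(fido) => large(fido)]. New: green(x), large(fido).
Round 3: rule 4 [green(x) => bird(x)]; rule 7 [large(fido), small(fido) => hot(fido)]; rule 8 [green(x), signed(fido) => swims(fido)]. New: bird(x), hot(fido), swims(fido).
Round 4: rule 13 [swims(fido), cold(x), hot(fido) => metal(fido)]. New: metal(fido).
Derived: bird(x) (round 3), large(fido) (round 2), active(fido) (round 1). approved(x) never appears in any round.

approved(x)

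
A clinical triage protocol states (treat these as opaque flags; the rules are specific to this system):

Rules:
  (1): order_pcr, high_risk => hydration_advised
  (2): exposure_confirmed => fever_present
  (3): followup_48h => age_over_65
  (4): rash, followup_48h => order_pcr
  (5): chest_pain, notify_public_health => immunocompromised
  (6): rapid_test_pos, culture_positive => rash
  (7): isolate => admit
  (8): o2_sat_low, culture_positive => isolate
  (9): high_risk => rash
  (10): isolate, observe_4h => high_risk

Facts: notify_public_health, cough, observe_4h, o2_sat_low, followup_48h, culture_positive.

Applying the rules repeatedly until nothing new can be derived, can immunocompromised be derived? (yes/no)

no

Round 1: (3) [followup_48h => age_over_65]; (8) [o2_sat_low, culture_positive => isolate]. New: age_over_65, isolate.
Round 2: (7) [isolate => admit]; (10) [isolate, observe_4h => high_risk]. New: admit, high_risk.
Round 3: (9) [high_risk => rash]. New: rash.
Round 4: (4) [rash, followup_48h => order_pcr]. New: order_pcr.
Round 5: (1) [order_pcr, high_risk => hydration_advised]. New: hydration_advised.
Fixed point reached. immunocompromised is concluded only by (5); (5) needs chest_pain (never derived).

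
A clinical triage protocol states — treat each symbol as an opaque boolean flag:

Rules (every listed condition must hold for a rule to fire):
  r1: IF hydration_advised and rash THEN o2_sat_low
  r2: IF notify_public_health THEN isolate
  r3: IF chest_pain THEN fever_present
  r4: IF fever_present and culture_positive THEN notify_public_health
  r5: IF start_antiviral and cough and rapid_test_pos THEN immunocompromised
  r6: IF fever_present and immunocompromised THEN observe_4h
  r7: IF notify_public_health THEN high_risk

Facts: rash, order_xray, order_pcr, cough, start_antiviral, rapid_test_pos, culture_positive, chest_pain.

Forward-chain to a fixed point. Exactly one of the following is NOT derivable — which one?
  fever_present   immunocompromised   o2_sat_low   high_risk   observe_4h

o2_sat_low

Round 1 fires r3, r5, giving fever_present, immunocompromised.
Round 2 fires r4, r6, giving notify_public_health, observe_4h.
Round 3 fires r2, r7, giving isolate, high_risk.
Derived: fever_present (round 1), observe_4h (round 2), immunocompromised (round 1), high_risk (round 3). o2_sat_low never appears in any round.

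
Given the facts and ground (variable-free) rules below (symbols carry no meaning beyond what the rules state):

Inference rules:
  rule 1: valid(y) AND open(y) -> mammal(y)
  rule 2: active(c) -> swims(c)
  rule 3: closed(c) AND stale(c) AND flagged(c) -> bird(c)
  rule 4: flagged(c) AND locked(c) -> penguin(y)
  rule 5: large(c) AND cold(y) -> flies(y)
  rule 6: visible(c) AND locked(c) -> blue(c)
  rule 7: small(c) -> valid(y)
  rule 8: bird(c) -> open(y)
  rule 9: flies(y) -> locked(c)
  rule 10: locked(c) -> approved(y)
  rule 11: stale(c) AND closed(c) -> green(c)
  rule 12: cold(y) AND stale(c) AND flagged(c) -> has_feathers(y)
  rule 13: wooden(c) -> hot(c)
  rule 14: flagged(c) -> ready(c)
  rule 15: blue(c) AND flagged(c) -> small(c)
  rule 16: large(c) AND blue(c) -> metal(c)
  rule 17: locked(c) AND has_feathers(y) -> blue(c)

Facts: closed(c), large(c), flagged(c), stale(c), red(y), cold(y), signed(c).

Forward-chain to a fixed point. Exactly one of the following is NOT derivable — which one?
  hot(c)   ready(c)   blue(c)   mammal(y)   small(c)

[1] rule 3 [closed(c) AND stale(c) AND flagged(c) -> bird(c)]; rule 5 [large(c) AND cold(y) -> flies(y)]; rule 11 [stale(c) AND closed(c) -> green(c)]; rule 12 [cold(y) AND stale(c) AND flagged(c) -> has_feathers(y)]; rule 14 [flagged(c) -> ready(c)]. ⇒ new: bird(c), flies(y), green(c), has_feathers(y), ready(c).
[2] rule 8 [bird(c) -> open(y)]; rule 9 [flies(y) -> locked(c)]. ⇒ new: open(y), locked(c).
[3] rule 4 [flagged(c) AND locked(c) -> penguin(y)]; rule 10 [locked(c) -> approved(y)]; rule 17 [locked(c) AND has_feathers(y) -> blue(c)]. ⇒ new: penguin(y), approved(y), blue(c).
[4] rule 15 [blue(c) AND flagged(c) -> small(c)]; rule 16 [large(c) AND blue(c) -> metal(c)]. ⇒ new: small(c), metal(c).
[5] rule 7 [small(c) -> valid(y)]. ⇒ new: valid(y).
[6] rule 1 [valid(y) AND open(y) -> mammal(y)]. ⇒ new: mammal(y).
Derived: small(c) (round 4), mammal(y) (round 6), ready(c) (round 1), blue(c) (round 3). hot(c) never appears in any round.

hot(c)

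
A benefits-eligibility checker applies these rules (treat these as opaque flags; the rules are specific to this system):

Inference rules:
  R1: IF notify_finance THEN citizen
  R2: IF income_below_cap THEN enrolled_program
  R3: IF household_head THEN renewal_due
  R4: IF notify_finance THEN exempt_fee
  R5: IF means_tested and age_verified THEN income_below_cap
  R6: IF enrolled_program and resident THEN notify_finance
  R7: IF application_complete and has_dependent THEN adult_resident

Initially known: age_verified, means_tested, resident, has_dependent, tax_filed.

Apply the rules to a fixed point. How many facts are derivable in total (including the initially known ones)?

10

[1] R5 [IF means_tested and age_verified THEN income_below_cap]. ⇒ new: income_below_cap.
[2] R2 [IF income_below_cap THEN enrolled_program]. ⇒ new: enrolled_program.
[3] R6 [IF enrolled_program and resident THEN notify_finance]. ⇒ new: notify_finance.
[4] R1 [IF notify_finance THEN citizen]; R4 [IF notify_finance THEN exempt_fee]. ⇒ new: citizen, exempt_fee.
Closure: {age_verified, citizen, enrolled_program, exempt_fee, has_dependent, income_below_cap, means_tested, notify_finance, resident, tax_filed} — 10 facts.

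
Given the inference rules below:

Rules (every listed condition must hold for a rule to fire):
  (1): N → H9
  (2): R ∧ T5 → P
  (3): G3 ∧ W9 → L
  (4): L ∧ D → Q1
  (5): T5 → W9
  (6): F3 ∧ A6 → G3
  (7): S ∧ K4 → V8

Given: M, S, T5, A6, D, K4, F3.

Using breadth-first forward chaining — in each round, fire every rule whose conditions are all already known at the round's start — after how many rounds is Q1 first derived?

3

Round 1 — (5), (6), (7), derive W9, G3, V8.
Round 2 — (3), derive L.
Round 3 — (4), derive Q1.
Q1 first appears in round 3.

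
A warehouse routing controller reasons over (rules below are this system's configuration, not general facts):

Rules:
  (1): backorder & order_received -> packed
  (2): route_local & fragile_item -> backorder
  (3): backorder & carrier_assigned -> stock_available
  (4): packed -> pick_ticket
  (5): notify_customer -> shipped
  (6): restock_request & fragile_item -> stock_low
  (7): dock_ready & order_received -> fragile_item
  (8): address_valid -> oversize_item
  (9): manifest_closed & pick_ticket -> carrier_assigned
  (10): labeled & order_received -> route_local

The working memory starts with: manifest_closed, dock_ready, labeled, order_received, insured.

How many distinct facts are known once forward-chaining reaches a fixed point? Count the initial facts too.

12

Round 1: (7) [dock_ready & order_received -> fragile_item]; (10) [labeled & order_received -> route_local]. New: fragile_item, route_local.
Round 2: (2) [route_local & fragile_item -> backorder]. New: backorder.
Round 3: (1) [backorder & order_received -> packed]. New: packed.
Round 4: (4) [packed -> pick_ticket]. New: pick_ticket.
Round 5: (9) [manifest_closed & pick_ticket -> carrier_assigned]. New: carrier_assigned.
Round 6: (3) [backorder & carrier_assigned -> stock_available]. New: stock_available.
Closure: {backorder, carrier_assigned, dock_ready, fragile_item, insured, labeled, manifest_closed, order_received, packed, pick_ticket, route_local, stock_available} — 12 facts.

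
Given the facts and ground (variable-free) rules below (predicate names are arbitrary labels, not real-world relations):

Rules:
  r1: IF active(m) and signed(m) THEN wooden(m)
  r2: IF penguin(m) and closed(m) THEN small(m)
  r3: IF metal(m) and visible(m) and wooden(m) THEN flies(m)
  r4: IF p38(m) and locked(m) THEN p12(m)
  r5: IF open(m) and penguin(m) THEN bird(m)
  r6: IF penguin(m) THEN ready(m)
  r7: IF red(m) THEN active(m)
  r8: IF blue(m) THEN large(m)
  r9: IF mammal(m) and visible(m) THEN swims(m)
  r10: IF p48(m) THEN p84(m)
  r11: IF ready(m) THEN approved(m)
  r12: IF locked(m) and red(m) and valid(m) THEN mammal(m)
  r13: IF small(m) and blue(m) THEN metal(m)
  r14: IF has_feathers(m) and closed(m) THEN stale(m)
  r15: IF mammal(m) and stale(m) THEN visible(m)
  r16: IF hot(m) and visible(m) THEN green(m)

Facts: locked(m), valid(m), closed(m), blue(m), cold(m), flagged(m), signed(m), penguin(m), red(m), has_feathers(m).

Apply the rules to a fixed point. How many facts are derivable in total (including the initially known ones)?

22

Round 1 fires r2, r6, r7, r8, r12, r14, giving small(m), ready(m), active(m), large(m), mammal(m), stale(m).
Round 2 fires r1, r11, r13, r15, giving wooden(m), approved(m), metal(m), visible(m).
Round 3 fires r3, r9, giving flies(m), swims(m).
Closure: {active(m), approved(m), blue(m), closed(m), cold(m), flagged(m), flies(m), has_feathers(m), large(m), locked(m), mammal(m), metal(m), penguin(m), ready(m), red(m), signed(m), small(m), stale(m), swims(m), valid(m), visible(m), wooden(m)} — 22 facts.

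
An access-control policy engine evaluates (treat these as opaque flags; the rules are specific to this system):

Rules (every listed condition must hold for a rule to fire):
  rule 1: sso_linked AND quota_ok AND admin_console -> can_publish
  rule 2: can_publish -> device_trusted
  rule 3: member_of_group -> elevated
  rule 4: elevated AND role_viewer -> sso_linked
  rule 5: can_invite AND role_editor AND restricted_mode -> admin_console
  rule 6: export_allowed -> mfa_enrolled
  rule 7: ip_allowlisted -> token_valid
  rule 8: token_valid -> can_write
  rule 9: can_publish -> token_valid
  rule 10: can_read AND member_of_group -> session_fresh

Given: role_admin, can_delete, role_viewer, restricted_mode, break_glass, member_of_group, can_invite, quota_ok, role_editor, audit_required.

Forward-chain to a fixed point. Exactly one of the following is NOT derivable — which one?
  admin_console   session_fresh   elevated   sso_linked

Round 1 — rule 3, rule 5, derive elevated, admin_console.
Round 2 — rule 4, derive sso_linked.
Round 3 — rule 1, derive can_publish.
Round 4 — rule 2, rule 9, derive device_trusted, token_valid.
Round 5 — rule 8, derive can_write.
Derived: sso_linked (round 2), elevated (round 1), admin_console (round 1). session_fresh never appears in any round.

session_fresh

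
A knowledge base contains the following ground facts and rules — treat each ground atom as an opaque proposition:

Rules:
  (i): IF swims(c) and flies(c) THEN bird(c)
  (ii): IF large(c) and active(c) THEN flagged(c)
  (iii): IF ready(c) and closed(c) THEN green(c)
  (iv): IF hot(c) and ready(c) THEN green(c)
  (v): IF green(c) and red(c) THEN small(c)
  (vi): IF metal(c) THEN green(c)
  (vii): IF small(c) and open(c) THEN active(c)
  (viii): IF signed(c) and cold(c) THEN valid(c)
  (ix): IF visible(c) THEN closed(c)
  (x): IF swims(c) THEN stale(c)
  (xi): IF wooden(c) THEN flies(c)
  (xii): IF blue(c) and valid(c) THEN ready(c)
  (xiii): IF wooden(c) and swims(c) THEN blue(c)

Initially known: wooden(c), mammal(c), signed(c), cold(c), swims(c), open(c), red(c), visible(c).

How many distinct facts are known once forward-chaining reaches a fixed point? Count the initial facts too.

[1] (viii) [IF signed(c) and cold(c) THEN valid(c)]; (ix) [IF visible(c) THEN closed(c)]; (x) [IF swims(c) THEN stale(c)]; (xi) [IF wooden(c) THEN flies(c)]; (xiii) [IF wooden(c) and swims(c) THEN blue(c)]. ⇒ new: valid(c), closed(c), stale(c), flies(c), blue(c).
[2] (i) [IF swims(c) and flies(c) THEN bird(c)]; (xii) [IF blue(c) and valid(c) THEN ready(c)]. ⇒ new: bird(c), ready(c).
[3] (iii) [IF ready(c) and closed(c) THEN green(c)]. ⇒ new: green(c).
[4] (v) [IF green(c) and red(c) THEN small(c)]. ⇒ new: small(c).
[5] (vii) [IF small(c) and open(c) THEN active(c)]. ⇒ new: active(c).
Closure: {active(c), bird(c), blue(c), closed(c), cold(c), flies(c), green(c), mammal(c), open(c), ready(c), red(c), signed(c), small(c), stale(c), swims(c), valid(c), visible(c), wooden(c)} — 18 facts.

18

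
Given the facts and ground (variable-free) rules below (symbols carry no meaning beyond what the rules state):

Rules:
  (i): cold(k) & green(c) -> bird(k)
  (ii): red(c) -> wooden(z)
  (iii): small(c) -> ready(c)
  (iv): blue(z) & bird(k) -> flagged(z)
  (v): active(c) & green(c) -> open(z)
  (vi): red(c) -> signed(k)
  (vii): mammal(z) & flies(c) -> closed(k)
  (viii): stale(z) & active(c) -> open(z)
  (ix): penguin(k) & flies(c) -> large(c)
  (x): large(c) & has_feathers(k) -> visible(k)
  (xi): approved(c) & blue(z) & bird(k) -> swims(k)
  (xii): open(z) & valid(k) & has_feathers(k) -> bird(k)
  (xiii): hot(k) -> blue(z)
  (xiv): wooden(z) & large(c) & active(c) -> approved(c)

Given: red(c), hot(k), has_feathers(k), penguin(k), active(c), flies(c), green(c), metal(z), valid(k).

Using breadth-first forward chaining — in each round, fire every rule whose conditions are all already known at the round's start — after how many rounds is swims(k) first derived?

[1] (ii) [red(c) -> wooden(z)]; (v) [active(c) & green(c) -> open(z)]; (vi) [red(c) -> signed(k)]; (ix) [penguin(k) & flies(c) -> large(c)]; (xiii) [hot(k) -> blue(z)]. ⇒ new: wooden(z), open(z), signed(k), large(c), blue(z).
[2] (x) [large(c) & has_feathers(k) -> visible(k)]; (xii) [open(z) & valid(k) & has_feathers(k) -> bird(k)]; (xiv) [wooden(z) & large(c) & active(c) -> approved(c)]. ⇒ new: visible(k), bird(k), approved(c).
[3] (iv) [blue(z) & bird(k) -> flagged(z)]; (xi) [approved(c) & blue(z) & bird(k) -> swims(k)]. ⇒ new: flagged(z), swims(k).
swims(k) first appears in round 3.

3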